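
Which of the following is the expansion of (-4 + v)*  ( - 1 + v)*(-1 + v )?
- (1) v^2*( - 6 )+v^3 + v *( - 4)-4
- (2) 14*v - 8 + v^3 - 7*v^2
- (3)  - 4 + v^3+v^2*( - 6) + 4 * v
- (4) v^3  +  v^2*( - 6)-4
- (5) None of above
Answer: 5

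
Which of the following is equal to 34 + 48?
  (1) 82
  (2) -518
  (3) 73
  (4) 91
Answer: 1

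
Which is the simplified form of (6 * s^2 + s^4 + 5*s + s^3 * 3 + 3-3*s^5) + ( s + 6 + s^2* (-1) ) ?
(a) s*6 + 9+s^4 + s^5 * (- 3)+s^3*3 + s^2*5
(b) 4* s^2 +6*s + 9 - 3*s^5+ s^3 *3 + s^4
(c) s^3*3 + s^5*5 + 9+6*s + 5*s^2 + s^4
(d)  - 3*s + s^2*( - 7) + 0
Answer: a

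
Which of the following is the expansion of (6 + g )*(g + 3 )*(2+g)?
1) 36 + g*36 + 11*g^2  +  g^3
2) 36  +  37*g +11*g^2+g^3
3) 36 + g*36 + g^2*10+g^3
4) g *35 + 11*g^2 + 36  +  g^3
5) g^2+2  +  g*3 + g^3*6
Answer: 1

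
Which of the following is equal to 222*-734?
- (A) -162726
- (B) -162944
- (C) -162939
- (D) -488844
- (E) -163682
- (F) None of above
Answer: F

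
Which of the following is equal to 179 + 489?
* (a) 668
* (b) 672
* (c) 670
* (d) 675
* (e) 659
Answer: a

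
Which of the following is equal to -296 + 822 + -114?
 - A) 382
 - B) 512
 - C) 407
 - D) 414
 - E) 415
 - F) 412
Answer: F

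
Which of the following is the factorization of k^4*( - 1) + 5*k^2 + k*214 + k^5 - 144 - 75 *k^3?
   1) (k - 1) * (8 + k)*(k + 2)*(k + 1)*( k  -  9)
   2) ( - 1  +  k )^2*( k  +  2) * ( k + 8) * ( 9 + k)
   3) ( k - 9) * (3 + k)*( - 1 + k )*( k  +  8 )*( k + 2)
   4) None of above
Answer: 4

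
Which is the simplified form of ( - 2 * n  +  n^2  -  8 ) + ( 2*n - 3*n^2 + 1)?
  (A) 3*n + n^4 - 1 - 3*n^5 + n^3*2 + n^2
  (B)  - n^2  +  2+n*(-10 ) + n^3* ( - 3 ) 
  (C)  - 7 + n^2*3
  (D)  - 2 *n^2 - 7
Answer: D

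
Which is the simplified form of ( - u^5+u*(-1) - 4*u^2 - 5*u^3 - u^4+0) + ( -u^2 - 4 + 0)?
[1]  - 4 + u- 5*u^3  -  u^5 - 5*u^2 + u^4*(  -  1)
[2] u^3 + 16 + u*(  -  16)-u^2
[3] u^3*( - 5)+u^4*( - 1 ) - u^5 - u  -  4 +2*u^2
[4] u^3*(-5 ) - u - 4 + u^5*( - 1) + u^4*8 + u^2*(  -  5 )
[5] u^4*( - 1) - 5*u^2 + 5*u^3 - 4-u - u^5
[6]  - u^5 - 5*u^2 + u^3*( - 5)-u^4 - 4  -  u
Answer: 6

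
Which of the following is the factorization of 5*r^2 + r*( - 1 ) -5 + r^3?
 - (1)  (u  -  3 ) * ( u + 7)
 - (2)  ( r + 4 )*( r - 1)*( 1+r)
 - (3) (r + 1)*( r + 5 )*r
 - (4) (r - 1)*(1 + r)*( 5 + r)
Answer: 4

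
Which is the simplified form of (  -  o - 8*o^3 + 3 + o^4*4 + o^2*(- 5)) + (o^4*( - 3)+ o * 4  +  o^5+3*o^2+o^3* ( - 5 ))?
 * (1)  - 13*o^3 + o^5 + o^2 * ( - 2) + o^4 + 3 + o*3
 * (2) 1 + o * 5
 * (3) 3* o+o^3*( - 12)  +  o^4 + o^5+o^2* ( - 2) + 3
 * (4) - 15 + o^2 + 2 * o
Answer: 1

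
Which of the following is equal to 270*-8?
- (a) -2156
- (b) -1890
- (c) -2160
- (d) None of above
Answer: c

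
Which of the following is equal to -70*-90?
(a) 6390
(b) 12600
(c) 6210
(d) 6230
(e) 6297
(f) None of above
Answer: f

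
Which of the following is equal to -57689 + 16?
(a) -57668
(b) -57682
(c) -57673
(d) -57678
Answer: c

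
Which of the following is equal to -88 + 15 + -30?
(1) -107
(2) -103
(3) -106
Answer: 2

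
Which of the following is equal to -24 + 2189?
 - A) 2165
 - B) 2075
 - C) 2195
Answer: A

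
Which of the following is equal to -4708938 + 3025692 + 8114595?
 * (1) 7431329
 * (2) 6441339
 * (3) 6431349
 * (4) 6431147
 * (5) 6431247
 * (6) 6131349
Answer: 3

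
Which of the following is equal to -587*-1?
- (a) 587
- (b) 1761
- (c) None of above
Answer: a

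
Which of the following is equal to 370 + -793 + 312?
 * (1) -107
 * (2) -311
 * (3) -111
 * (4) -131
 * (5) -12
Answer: 3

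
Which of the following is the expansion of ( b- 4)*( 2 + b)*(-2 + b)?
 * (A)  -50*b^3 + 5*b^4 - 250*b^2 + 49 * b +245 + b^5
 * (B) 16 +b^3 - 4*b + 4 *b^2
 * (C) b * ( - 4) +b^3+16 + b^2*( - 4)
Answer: C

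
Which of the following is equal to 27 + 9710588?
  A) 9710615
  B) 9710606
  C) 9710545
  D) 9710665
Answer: A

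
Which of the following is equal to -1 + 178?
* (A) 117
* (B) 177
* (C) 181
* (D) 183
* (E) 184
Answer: B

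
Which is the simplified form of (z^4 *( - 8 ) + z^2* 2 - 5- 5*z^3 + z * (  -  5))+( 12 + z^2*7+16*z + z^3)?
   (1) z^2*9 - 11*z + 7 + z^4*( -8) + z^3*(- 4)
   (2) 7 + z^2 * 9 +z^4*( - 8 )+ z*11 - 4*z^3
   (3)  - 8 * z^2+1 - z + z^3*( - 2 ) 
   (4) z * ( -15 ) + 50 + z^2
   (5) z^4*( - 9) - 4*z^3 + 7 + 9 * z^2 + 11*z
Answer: 2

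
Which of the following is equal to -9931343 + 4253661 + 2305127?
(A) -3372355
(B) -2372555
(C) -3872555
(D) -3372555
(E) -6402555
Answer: D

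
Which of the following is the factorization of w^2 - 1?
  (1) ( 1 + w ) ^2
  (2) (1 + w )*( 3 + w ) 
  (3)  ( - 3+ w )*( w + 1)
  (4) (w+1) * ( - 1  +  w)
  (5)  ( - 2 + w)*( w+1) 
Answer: 4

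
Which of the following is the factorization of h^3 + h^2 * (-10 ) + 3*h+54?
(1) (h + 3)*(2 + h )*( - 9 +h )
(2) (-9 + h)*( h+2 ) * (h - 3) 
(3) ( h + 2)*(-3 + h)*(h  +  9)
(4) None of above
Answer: 2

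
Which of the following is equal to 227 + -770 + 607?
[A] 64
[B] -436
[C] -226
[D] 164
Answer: A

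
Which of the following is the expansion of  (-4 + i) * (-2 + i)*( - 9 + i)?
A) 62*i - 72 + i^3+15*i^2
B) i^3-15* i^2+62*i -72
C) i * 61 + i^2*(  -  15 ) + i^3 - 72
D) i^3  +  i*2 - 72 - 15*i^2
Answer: B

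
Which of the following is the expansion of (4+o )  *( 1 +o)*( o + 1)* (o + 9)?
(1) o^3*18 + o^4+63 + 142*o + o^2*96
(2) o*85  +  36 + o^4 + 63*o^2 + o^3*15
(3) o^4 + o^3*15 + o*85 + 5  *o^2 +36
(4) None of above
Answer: 2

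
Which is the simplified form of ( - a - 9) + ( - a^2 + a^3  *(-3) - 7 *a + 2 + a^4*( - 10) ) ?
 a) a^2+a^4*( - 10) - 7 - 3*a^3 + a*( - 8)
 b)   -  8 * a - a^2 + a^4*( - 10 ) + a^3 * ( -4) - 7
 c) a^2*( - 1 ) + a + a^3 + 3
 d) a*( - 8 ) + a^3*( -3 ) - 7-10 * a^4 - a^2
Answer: d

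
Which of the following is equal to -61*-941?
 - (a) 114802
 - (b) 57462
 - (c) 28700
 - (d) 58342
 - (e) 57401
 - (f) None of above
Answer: e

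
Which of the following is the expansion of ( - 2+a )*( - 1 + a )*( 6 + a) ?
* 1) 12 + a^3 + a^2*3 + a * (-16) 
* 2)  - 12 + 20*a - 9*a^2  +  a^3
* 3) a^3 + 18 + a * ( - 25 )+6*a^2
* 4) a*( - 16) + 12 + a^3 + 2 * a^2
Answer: 1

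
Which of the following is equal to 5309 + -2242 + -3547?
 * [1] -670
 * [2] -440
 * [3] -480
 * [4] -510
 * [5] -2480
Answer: 3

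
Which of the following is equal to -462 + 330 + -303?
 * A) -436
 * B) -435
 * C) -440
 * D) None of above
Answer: B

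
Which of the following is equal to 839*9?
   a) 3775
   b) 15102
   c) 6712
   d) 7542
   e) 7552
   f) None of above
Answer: f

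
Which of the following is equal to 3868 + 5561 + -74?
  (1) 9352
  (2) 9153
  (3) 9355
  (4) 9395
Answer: 3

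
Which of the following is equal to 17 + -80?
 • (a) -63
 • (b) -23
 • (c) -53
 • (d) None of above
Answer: a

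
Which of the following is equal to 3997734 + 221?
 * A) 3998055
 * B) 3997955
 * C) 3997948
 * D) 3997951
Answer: B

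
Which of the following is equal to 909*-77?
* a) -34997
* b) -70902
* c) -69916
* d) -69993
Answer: d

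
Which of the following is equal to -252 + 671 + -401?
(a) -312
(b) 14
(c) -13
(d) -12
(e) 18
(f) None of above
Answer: e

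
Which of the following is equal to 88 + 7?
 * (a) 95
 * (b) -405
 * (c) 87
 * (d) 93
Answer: a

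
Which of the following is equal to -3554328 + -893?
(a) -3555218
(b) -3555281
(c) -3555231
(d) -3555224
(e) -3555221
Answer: e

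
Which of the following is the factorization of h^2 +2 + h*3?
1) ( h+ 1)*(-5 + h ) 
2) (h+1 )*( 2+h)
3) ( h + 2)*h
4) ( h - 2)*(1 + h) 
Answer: 2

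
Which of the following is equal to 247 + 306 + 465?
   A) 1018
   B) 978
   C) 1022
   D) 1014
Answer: A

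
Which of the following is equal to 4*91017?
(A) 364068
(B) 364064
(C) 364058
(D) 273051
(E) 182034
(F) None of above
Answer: A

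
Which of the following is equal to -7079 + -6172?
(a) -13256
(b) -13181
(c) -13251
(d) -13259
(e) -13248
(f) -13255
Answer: c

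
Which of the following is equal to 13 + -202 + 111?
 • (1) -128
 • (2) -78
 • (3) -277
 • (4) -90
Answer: 2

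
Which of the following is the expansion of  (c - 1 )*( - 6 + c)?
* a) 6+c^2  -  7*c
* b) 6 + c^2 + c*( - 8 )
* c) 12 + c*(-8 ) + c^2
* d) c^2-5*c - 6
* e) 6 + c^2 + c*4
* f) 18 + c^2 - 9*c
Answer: a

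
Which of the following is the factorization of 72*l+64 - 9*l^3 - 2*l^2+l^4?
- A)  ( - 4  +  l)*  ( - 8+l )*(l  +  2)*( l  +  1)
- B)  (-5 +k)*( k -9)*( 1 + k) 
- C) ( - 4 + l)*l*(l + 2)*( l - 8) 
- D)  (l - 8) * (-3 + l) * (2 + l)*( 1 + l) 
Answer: A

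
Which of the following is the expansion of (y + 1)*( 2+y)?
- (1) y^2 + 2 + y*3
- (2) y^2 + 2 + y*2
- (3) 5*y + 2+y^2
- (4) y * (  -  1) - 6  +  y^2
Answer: 1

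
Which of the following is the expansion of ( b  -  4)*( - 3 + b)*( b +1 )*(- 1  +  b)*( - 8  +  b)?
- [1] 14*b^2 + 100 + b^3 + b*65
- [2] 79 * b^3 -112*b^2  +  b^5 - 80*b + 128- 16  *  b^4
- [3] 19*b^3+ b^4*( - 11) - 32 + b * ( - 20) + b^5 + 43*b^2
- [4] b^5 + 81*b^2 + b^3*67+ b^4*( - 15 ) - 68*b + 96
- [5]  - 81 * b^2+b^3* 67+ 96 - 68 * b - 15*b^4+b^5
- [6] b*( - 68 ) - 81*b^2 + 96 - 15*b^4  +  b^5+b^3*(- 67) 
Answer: 5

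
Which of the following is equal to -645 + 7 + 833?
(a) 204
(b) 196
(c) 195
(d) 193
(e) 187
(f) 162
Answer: c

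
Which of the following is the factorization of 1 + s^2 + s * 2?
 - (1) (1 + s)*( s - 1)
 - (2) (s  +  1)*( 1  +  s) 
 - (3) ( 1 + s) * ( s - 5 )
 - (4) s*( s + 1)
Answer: 2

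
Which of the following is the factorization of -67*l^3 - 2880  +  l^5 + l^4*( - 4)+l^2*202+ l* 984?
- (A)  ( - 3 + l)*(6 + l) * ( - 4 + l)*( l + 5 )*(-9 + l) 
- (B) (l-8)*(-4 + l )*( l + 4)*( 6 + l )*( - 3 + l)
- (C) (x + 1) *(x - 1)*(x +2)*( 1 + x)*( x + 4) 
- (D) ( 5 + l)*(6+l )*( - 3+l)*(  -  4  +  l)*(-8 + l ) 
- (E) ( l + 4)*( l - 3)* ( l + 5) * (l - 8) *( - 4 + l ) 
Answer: D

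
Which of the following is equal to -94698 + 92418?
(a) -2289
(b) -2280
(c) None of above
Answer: b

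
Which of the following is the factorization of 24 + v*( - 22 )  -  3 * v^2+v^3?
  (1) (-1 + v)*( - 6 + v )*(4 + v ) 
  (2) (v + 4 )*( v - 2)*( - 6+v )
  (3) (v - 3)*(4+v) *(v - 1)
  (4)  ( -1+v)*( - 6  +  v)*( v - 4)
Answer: 1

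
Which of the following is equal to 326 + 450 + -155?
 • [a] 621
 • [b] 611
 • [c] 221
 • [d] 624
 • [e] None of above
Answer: a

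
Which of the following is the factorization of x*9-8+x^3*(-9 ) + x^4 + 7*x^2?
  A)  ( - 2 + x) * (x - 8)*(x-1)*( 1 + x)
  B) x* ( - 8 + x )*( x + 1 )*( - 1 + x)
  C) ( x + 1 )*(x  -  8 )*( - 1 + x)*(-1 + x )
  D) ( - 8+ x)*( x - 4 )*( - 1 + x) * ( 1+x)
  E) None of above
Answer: C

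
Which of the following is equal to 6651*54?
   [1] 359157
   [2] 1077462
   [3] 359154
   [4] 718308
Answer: 3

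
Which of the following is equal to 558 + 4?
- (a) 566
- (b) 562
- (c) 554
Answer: b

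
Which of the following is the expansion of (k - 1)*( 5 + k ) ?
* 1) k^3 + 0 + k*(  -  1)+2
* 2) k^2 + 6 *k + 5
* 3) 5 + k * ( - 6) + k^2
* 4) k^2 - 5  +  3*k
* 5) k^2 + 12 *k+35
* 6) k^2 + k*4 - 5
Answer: 6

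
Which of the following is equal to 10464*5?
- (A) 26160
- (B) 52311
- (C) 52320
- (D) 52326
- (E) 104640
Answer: C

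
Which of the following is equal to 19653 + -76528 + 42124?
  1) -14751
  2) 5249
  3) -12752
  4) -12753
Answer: 1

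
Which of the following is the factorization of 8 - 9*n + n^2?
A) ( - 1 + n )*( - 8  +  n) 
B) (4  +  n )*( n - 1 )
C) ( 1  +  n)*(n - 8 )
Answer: A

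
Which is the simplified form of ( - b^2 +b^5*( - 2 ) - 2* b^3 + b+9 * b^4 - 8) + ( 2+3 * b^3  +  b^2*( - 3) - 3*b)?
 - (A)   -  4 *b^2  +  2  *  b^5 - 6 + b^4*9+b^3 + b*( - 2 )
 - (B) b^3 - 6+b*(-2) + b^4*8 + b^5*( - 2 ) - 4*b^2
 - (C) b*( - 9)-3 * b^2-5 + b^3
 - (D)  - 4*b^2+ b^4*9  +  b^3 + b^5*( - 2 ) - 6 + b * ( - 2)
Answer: D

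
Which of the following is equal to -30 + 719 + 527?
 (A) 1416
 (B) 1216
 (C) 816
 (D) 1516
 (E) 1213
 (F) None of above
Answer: B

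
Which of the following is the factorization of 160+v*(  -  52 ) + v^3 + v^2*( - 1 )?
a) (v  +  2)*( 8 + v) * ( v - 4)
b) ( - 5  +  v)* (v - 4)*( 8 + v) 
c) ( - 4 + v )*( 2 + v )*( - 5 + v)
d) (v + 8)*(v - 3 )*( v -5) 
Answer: b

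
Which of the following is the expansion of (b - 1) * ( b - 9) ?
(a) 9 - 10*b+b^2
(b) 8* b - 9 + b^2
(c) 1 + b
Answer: a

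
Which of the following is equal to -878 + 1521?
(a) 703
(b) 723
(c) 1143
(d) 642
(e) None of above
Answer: e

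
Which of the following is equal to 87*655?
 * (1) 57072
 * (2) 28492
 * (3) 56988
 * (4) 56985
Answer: 4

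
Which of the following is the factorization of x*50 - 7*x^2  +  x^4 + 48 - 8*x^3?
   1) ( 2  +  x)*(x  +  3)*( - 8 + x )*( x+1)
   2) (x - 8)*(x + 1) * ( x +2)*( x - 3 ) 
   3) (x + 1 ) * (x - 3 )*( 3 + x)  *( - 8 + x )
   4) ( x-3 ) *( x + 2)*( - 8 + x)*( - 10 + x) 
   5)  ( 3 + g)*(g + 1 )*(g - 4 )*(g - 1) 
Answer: 2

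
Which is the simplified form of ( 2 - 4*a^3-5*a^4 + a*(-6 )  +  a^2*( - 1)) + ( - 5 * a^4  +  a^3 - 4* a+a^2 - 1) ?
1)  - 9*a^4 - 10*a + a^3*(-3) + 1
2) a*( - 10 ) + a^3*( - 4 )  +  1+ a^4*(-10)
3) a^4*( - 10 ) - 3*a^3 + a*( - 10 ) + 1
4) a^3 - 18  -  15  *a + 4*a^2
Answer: 3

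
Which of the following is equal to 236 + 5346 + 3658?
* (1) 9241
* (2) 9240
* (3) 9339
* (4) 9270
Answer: 2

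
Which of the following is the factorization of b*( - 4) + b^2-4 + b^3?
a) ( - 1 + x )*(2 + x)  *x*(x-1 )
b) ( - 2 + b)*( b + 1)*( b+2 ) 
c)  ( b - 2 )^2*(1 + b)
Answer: b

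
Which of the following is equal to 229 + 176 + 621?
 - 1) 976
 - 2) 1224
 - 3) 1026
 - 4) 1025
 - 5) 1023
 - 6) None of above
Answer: 3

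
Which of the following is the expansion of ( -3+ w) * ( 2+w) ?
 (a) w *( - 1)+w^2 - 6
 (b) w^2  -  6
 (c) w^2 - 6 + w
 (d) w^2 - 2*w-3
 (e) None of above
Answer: a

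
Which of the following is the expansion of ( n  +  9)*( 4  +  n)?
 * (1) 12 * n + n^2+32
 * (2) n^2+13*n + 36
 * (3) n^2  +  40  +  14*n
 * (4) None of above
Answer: 2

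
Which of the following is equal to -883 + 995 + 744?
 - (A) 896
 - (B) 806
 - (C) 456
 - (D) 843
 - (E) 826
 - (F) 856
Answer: F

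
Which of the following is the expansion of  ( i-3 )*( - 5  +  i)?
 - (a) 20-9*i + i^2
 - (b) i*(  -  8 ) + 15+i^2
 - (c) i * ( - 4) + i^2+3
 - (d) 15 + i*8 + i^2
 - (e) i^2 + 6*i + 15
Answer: b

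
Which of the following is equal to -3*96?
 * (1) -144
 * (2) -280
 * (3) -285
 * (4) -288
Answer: 4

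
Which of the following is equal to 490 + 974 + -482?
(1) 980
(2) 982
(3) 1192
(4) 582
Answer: 2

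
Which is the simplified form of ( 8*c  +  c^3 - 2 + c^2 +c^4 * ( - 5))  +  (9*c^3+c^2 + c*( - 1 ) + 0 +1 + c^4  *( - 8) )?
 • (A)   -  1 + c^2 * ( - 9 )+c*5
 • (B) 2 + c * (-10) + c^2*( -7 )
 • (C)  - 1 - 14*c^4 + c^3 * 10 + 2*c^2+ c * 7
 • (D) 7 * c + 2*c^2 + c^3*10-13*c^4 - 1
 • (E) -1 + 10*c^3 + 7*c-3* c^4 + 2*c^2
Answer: D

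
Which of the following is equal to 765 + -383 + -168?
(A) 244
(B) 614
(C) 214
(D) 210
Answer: C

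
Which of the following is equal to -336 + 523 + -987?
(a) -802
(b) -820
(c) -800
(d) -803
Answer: c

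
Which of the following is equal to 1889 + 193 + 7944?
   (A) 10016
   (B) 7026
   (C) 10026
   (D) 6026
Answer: C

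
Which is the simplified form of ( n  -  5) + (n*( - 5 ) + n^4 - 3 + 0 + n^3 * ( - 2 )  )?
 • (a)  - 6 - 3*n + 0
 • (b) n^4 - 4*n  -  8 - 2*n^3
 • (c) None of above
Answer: b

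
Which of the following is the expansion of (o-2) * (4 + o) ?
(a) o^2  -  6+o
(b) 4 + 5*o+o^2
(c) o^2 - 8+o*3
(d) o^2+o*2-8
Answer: d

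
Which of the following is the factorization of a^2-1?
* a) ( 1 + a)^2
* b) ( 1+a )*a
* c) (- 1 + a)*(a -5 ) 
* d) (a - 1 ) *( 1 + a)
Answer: d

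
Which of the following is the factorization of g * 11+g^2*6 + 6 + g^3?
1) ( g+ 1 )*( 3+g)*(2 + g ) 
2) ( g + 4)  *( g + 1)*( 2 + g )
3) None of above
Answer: 1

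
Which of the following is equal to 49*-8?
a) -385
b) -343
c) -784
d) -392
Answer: d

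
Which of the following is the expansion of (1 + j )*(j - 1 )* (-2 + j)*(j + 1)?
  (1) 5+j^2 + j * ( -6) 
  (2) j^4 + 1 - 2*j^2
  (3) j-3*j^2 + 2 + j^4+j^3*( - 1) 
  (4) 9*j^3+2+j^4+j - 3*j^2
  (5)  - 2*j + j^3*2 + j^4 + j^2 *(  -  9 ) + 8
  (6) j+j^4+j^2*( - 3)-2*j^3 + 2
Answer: 3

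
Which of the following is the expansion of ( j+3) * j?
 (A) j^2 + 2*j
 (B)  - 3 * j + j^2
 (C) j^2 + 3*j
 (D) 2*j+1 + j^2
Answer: C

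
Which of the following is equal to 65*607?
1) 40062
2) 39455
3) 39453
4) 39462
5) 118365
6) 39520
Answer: 2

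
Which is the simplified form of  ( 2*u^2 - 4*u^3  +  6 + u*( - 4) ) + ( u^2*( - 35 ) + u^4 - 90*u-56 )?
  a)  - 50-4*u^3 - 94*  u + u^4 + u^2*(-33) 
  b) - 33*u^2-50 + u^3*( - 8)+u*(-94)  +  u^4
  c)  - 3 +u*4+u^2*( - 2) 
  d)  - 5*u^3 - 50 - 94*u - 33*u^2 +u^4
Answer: a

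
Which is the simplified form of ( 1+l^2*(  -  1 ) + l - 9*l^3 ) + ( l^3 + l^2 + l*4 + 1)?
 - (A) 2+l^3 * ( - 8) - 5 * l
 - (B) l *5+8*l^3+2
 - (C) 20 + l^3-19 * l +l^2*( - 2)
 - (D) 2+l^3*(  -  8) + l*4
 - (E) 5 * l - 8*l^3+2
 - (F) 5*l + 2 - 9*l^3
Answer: E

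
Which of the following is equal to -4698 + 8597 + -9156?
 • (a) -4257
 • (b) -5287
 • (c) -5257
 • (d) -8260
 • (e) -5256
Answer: c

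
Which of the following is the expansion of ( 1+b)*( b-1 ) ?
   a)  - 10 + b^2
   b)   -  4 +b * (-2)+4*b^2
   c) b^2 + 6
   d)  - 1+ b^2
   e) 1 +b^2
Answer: d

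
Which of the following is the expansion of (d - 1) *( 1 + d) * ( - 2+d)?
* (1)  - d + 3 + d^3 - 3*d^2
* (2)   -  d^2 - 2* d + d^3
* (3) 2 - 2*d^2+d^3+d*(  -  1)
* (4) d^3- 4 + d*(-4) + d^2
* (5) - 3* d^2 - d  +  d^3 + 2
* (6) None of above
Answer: 3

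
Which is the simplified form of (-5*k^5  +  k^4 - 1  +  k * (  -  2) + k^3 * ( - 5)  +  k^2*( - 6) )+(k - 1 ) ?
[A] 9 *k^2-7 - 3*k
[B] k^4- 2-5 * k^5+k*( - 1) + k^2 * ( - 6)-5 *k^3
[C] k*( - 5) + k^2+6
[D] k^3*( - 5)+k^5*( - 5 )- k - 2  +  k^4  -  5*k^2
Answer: B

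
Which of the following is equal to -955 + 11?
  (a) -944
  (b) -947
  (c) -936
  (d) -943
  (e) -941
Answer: a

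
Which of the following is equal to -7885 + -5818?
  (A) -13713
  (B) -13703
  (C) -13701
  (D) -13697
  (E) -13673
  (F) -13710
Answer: B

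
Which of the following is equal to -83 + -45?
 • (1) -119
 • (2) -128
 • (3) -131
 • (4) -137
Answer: 2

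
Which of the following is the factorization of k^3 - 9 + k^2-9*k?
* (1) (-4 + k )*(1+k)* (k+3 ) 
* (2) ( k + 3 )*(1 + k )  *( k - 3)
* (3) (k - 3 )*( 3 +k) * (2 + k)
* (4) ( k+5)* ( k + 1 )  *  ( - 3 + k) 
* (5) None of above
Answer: 2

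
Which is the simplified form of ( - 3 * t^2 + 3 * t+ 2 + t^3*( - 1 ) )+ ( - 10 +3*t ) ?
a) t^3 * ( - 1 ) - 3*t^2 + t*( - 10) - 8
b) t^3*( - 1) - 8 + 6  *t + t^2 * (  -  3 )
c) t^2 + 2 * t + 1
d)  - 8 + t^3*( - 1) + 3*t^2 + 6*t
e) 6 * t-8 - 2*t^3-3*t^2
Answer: b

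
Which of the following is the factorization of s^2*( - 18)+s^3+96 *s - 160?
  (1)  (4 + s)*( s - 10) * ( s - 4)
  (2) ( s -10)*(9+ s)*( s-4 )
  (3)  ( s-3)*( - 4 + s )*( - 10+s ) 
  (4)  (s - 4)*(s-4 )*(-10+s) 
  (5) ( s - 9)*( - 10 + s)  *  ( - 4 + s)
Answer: 4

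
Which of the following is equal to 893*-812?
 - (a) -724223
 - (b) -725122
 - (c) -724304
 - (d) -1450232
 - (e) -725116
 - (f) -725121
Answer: e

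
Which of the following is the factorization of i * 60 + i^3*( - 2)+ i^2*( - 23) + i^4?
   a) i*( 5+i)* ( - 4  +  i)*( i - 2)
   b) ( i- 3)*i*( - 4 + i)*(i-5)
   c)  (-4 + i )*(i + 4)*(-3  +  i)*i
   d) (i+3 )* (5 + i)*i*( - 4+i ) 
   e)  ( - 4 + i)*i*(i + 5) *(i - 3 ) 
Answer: e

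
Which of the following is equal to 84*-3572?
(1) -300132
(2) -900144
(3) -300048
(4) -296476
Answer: 3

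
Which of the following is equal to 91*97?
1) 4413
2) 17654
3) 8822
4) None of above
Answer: 4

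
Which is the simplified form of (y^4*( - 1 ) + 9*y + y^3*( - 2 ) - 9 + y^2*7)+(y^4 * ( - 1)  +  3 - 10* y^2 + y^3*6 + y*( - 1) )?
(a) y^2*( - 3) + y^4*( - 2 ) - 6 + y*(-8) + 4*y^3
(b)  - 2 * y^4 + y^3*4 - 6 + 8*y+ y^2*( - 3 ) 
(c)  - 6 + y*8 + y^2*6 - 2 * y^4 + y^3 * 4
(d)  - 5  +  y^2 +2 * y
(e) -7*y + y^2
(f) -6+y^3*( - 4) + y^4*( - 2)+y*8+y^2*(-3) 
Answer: b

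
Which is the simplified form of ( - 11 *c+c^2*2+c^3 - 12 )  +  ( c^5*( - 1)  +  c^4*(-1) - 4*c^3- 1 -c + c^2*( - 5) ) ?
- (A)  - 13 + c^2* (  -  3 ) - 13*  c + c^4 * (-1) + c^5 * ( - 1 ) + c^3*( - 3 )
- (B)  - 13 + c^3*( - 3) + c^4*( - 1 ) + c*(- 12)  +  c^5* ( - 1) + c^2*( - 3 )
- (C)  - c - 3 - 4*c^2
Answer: B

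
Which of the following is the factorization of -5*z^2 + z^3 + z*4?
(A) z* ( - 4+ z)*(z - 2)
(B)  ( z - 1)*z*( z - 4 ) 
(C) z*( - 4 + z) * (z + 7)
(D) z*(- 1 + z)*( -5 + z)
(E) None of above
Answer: B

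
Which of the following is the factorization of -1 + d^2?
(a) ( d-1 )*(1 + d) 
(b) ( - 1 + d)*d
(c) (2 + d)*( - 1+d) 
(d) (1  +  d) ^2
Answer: a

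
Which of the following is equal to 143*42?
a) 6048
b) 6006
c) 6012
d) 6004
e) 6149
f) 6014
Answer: b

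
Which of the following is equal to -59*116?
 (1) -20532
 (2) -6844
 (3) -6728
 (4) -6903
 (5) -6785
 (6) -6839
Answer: 2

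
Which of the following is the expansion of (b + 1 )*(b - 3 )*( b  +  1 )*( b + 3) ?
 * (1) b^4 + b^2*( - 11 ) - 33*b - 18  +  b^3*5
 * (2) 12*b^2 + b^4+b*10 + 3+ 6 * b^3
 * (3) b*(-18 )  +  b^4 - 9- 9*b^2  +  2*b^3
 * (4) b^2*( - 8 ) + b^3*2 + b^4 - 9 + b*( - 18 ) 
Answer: 4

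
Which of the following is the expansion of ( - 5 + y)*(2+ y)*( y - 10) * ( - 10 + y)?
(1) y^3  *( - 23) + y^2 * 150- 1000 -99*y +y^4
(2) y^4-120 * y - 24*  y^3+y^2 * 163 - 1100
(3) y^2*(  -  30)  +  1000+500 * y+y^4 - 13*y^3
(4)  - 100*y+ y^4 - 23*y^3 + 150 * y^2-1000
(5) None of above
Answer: 4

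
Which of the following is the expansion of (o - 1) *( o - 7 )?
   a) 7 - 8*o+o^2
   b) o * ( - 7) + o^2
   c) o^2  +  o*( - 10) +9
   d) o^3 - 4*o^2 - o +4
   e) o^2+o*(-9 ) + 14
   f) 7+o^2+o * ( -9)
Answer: a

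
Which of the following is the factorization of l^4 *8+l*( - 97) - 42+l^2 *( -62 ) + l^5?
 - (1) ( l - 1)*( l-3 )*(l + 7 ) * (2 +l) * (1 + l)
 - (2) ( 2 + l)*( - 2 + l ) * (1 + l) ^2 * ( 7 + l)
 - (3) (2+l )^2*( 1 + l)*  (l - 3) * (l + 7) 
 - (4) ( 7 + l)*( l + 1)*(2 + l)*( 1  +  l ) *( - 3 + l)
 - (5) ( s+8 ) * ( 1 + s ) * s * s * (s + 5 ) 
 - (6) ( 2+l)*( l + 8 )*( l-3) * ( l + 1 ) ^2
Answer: 4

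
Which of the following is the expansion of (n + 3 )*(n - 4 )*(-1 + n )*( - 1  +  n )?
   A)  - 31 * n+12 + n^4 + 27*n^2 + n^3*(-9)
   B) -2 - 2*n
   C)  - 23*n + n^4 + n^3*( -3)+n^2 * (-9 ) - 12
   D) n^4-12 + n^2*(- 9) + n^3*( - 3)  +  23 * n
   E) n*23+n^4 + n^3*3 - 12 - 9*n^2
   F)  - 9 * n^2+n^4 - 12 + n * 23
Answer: D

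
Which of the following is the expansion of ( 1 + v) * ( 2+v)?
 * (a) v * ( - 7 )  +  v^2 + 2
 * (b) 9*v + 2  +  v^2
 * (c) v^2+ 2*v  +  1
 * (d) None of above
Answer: d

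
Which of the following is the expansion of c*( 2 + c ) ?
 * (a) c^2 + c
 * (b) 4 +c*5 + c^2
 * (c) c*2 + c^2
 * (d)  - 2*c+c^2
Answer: c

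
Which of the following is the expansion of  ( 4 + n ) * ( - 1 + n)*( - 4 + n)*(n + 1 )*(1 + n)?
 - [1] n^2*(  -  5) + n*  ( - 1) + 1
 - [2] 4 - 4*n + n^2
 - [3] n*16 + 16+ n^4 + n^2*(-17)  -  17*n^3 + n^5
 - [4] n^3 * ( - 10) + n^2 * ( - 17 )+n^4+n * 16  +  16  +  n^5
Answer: 3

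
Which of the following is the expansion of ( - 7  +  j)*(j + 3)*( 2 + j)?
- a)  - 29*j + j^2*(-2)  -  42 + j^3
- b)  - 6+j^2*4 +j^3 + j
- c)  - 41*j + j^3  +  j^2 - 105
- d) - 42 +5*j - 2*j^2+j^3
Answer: a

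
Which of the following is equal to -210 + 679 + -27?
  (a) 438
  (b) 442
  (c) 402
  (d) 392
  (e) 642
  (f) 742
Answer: b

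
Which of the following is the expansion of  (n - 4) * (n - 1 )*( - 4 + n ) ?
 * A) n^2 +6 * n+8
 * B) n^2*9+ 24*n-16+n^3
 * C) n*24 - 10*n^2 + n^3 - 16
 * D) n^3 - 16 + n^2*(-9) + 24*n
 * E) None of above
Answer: D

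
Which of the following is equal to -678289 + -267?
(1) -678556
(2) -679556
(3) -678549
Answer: 1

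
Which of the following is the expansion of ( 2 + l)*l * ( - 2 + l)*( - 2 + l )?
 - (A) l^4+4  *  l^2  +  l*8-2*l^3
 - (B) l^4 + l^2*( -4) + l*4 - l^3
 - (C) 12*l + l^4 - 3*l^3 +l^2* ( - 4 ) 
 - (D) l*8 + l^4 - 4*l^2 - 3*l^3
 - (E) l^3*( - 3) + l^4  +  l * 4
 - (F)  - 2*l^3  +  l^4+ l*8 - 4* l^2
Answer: F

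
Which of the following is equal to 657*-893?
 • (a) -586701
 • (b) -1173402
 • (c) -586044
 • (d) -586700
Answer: a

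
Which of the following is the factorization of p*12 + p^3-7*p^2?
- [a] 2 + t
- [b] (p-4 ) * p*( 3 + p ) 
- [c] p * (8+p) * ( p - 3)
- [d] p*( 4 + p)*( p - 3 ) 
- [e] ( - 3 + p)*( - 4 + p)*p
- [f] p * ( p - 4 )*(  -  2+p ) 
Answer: e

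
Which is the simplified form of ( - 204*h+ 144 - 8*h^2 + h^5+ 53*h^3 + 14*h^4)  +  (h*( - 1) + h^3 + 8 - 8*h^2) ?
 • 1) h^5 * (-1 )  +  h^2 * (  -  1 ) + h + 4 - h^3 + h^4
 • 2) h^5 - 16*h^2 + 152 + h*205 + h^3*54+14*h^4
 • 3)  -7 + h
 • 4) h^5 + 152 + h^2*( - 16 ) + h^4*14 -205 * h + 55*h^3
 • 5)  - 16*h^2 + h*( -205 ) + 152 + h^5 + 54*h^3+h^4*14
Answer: 5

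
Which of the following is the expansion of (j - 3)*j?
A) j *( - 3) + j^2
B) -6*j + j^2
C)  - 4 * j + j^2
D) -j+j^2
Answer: A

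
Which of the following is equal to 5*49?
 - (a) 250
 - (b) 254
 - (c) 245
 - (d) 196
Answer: c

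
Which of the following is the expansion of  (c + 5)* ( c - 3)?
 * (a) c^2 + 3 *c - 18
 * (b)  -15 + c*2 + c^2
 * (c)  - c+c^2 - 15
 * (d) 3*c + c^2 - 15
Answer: b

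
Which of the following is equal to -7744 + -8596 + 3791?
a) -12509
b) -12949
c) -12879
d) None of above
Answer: d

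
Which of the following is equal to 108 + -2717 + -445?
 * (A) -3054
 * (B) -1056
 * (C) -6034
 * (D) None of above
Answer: A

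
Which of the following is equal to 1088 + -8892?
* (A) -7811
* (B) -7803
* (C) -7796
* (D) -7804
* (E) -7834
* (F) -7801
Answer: D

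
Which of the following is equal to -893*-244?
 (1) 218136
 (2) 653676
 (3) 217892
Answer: 3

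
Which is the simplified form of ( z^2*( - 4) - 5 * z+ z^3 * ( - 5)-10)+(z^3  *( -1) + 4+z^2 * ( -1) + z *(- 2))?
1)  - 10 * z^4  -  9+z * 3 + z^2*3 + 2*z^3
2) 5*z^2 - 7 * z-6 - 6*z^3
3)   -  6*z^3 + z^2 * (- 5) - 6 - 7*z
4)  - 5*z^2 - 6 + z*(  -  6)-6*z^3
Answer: 3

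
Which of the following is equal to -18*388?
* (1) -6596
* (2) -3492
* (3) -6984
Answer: 3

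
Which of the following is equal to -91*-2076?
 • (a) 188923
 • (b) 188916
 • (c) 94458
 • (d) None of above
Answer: b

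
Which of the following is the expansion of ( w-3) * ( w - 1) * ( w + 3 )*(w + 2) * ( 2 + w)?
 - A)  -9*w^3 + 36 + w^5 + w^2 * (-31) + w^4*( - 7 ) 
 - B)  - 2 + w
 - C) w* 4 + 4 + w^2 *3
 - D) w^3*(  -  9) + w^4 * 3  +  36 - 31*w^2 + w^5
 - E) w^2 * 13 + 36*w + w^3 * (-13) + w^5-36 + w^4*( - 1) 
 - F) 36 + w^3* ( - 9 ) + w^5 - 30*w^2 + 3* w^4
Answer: D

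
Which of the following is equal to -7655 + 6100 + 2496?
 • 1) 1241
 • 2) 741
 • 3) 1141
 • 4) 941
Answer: 4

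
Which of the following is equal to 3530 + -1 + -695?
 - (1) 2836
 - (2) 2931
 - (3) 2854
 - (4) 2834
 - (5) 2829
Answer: 4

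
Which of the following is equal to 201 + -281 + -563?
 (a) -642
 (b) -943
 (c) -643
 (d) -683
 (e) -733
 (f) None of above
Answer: c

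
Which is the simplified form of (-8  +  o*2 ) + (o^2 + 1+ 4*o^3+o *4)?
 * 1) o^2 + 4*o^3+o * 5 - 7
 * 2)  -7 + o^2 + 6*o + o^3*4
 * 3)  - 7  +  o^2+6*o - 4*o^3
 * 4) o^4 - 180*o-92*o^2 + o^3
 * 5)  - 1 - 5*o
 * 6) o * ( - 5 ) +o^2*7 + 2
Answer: 2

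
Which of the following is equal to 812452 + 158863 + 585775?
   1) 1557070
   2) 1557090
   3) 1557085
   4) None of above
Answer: 2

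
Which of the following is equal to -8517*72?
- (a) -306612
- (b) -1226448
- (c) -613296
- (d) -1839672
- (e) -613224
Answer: e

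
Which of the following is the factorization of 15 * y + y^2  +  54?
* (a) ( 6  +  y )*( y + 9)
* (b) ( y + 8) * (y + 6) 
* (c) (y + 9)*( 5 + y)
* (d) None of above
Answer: a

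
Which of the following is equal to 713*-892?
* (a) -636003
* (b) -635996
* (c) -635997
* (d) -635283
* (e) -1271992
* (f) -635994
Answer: b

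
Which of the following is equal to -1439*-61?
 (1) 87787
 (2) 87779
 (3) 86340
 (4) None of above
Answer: 2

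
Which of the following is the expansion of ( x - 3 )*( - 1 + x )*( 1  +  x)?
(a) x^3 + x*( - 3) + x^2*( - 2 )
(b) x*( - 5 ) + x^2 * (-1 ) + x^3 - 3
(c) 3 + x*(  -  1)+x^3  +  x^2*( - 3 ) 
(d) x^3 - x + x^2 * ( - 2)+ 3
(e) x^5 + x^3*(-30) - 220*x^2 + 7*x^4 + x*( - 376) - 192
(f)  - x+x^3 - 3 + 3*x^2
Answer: c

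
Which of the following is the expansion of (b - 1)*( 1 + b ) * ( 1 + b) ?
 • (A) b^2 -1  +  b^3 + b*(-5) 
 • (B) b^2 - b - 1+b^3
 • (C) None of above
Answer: B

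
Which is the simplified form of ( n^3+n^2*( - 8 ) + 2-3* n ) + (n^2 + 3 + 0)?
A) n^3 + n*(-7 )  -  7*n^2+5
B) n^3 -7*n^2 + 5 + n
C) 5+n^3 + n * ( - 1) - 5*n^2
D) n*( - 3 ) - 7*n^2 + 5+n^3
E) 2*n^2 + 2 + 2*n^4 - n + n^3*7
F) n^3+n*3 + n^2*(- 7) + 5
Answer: D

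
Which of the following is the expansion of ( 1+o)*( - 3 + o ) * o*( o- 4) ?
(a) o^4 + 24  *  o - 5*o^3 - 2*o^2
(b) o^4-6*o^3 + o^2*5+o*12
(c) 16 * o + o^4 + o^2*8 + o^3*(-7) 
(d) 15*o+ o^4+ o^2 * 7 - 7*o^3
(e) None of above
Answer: b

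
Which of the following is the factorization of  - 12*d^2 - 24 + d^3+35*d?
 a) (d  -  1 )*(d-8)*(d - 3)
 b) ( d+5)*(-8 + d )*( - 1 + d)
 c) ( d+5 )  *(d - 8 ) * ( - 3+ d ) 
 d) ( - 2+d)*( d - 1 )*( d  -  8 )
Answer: a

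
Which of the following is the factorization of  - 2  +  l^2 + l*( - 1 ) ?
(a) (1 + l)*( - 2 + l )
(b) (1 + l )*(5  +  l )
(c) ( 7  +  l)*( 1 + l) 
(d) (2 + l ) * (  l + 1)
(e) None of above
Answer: a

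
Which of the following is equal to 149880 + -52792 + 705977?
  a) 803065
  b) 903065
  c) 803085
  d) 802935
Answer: a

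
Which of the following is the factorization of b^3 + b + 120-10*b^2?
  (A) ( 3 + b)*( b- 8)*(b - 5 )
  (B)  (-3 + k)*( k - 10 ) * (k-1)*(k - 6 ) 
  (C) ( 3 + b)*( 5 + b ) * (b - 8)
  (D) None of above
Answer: A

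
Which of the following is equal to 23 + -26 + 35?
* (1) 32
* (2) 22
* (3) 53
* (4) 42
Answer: 1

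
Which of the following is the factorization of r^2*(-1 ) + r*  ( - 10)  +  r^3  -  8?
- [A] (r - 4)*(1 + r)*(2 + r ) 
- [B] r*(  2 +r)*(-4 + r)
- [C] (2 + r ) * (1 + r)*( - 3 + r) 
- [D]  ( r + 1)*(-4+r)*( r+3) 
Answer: A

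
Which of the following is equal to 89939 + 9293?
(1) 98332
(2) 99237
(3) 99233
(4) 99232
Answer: 4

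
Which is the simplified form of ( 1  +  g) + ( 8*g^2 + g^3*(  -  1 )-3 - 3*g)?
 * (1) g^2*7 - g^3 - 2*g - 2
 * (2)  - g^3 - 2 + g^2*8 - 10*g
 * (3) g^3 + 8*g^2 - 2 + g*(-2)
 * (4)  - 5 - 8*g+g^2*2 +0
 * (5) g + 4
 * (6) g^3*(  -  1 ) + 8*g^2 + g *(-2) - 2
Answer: 6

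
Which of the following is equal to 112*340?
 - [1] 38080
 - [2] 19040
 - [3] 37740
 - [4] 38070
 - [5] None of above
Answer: 1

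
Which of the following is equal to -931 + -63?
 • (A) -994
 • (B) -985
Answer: A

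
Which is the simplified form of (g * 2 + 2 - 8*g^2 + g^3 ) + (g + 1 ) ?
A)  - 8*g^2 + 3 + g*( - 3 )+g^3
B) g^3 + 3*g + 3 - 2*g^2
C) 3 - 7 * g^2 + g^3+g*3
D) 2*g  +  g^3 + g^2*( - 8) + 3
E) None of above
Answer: E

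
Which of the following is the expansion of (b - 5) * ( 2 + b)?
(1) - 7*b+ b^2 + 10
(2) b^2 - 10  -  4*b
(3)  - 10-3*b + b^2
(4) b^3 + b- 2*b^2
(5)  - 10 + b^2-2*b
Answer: 3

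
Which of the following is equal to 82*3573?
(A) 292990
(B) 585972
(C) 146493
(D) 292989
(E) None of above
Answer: E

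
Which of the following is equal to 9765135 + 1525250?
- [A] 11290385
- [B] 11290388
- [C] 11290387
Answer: A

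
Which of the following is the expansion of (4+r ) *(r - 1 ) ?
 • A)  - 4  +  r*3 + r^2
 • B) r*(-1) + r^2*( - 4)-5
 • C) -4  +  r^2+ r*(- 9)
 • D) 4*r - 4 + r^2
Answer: A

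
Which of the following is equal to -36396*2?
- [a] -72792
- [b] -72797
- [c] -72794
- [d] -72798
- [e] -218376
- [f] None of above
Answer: a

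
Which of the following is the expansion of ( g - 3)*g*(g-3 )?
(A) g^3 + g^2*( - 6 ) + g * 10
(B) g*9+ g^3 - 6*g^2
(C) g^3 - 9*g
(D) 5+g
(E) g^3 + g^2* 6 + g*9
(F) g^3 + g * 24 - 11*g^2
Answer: B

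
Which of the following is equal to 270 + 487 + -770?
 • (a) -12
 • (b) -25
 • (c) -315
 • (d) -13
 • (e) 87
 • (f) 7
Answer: d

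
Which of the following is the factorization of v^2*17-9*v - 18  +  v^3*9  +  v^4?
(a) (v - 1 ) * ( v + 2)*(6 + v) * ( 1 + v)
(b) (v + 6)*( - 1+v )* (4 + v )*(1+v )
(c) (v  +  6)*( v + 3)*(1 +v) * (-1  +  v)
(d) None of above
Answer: c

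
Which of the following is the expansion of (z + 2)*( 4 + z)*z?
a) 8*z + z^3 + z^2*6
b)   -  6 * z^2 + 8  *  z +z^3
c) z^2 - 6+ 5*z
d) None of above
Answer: a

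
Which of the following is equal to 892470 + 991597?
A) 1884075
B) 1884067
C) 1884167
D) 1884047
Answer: B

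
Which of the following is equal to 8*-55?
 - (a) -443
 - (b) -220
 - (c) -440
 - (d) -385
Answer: c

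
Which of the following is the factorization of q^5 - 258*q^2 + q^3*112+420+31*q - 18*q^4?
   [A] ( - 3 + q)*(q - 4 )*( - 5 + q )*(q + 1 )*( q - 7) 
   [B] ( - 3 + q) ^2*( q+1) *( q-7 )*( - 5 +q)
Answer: A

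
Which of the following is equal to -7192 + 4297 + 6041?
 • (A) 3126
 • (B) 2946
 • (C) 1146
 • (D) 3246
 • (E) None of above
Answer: E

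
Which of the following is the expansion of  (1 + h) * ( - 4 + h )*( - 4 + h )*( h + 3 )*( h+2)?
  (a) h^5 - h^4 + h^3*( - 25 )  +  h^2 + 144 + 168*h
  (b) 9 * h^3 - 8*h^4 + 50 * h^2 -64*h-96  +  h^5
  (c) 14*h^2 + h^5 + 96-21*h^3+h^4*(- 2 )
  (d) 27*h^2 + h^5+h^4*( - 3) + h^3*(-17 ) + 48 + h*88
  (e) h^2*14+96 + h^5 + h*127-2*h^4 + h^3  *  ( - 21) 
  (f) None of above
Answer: f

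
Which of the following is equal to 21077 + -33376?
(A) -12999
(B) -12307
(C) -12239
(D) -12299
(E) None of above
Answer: D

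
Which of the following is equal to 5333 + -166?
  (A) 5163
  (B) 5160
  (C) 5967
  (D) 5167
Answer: D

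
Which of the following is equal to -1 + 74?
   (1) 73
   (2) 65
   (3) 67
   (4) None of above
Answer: 1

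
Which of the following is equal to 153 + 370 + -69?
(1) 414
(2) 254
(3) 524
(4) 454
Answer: 4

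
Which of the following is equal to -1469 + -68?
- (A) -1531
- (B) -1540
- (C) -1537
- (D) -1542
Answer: C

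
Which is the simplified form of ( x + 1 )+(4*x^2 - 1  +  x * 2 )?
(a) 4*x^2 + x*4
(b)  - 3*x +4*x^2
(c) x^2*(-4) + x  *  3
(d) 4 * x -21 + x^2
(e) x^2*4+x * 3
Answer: e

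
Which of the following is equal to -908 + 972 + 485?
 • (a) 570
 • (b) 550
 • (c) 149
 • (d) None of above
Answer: d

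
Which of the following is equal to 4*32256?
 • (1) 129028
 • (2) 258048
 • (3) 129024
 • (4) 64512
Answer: 3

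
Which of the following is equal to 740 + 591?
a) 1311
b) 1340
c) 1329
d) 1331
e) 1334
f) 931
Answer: d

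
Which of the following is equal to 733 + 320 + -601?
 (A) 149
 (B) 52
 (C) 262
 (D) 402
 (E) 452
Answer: E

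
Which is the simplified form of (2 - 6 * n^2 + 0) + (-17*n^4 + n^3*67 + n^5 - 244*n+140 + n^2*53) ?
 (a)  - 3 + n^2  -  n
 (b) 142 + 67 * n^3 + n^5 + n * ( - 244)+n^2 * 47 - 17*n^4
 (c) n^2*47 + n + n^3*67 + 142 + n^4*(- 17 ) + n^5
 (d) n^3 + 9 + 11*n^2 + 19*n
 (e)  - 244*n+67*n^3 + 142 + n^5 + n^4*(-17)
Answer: b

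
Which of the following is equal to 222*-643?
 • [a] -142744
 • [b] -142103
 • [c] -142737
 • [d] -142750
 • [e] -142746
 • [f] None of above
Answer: e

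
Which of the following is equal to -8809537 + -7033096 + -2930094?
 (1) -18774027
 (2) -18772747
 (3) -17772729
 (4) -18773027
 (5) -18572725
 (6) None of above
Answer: 6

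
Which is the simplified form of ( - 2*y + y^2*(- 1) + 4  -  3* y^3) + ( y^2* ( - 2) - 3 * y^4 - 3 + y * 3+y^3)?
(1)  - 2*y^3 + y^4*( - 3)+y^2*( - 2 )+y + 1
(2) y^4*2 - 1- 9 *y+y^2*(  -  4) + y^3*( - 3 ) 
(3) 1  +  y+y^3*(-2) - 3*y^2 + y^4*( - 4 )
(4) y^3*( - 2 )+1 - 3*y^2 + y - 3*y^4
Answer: 4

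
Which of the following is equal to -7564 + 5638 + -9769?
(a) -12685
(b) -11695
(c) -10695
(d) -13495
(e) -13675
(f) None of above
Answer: b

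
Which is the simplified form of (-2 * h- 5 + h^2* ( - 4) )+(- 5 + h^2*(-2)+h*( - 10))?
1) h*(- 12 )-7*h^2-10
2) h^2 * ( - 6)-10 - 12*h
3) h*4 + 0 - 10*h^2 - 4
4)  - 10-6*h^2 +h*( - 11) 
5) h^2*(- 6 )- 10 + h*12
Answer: 2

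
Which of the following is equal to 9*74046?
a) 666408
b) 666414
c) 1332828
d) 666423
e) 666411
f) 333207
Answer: b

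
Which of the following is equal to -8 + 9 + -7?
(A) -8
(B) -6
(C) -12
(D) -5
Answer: B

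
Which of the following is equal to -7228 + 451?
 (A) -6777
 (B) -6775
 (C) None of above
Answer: A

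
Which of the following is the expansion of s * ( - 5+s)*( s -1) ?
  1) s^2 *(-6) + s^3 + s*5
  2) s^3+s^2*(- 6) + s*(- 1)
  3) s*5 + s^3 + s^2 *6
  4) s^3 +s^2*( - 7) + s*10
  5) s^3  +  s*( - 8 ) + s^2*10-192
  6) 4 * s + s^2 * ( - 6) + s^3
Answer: 1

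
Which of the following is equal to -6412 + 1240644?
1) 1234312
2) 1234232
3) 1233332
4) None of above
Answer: 2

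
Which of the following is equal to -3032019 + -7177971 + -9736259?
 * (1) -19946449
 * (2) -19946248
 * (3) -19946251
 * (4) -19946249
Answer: 4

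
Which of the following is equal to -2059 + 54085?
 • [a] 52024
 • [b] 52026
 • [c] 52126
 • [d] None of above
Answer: b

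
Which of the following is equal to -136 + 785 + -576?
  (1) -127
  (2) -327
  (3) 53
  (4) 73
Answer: 4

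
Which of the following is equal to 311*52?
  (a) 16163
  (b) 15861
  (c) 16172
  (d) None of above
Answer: c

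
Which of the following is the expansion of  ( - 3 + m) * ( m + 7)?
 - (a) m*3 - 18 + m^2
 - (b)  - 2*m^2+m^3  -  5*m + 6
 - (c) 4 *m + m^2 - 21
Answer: c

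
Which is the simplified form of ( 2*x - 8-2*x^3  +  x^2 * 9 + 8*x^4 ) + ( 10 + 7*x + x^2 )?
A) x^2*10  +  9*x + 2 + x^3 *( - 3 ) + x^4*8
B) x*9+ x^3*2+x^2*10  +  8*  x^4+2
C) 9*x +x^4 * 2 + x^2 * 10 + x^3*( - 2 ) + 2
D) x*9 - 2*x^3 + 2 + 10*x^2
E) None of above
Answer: E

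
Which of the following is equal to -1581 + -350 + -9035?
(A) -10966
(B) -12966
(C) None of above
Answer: A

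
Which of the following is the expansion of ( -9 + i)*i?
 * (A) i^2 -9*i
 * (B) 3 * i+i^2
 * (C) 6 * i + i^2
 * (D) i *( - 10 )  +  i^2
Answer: A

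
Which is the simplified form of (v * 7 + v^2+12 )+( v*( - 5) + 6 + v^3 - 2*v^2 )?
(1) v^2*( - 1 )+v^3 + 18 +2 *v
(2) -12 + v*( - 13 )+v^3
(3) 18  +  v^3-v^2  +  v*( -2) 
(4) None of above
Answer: 1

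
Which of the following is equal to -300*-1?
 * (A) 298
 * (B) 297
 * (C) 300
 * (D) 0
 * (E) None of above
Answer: C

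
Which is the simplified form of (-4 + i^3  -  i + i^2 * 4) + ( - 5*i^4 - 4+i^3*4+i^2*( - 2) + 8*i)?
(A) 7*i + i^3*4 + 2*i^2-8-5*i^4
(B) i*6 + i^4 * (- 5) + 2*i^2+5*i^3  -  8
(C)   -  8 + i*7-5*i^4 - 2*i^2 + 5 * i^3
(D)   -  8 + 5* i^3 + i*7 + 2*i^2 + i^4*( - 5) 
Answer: D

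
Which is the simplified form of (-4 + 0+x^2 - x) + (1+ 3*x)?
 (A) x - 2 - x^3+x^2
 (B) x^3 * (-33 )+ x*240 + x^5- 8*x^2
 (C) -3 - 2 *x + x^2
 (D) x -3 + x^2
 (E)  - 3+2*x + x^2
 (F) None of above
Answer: E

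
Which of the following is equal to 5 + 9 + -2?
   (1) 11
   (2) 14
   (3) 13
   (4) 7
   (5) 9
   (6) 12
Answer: 6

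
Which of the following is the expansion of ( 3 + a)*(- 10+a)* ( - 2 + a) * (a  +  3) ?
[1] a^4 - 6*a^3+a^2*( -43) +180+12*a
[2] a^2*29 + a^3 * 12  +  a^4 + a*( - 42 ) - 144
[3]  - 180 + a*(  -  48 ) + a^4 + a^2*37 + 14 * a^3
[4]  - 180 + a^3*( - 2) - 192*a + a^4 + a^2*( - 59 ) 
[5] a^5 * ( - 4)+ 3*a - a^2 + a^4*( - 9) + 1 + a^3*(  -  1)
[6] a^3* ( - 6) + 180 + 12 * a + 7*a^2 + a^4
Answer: 1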